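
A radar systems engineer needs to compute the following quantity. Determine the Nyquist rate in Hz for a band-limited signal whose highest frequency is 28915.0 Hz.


The Nyquist rate is twice the maximum frequency component.
fs_min = 2 * fmax
      = 2 * 28915.0
      = 57830.0 Hz

57830.0


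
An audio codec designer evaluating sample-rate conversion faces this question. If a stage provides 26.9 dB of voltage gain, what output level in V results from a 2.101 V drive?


Output voltage from dB gain:
V_out = V_in * 10^(gain_dB / 20)
      = 2.101 * 10^(26.9 / 20)
      = 2.101 * 22.130947
      = 46.4971 V

46.4971 V


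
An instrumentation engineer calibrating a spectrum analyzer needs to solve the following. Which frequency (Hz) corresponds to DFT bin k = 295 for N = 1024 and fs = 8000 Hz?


Frequency of DFT bin k:
f_k = k * fs / N
    = 295 * 8000 / 1024
    = 2360000 / 1024
    = 2304.688 Hz

2304.688 Hz


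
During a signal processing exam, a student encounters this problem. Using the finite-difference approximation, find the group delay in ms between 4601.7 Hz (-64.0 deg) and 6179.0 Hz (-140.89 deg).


Group delay from phase difference:
tau = -d(phi)/d(omega)
d(phi) = -76.89 deg = -1.341984 rad
d(omega) = 2*pi*(6179.0 - 4601.7) = 9910.4682 rad/s
tau = -(-1.341984) / 9910.4682
    = 0.1354 ms

0.1354 ms


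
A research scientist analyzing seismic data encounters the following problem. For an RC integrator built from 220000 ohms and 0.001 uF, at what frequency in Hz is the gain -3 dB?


Cutoff frequency of a first-order RC filter:
fc = 1 / (2 * pi * R * C)
C = 0.001 uF = 1e-09 F
fc = 1 / (2 * pi * 220000 * 1e-09)
   = 1 / 0.0013823007675795
   = 723.43156 Hz

723.43156 Hz


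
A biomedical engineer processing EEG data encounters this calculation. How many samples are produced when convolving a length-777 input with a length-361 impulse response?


Linear convolution output length:
L = N + M - 1
  = 777 + 361 - 1
  = 1137 samples

1137


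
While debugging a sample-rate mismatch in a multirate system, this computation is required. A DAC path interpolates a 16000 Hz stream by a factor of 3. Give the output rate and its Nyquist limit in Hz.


Step 1 — output sample rate after interpolation by L:
fs_out = L * fs_in = 3 * 16000 = 48000 Hz

Step 2 — Nyquist frequency of the output stream:
f_Nyq = fs_out / 2 = 48000 / 2 = 24000.0 Hz

fs_out = 48000 Hz; f_Nyquist = 24000.0 Hz


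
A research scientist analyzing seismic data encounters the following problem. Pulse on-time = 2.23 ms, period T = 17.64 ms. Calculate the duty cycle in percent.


Duty cycle as a percentage:
DC = (t_on / T) * 100
   = (2.23 / 17.64) * 100
   = 0.126417 * 100
   = 12.64 %

12.64 %


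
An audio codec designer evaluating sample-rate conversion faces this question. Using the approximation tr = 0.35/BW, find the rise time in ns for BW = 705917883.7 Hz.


Rise time from bandwidth relationship:
tr = 0.35 / BW
   = 0.35 / 705917883.7
   = 4.958083767e-10 s
   = 0.4958 ns

0.4958 ns


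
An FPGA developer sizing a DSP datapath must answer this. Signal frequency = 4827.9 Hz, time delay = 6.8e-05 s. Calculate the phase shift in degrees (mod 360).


Phase shift from frequency and time delay:
phi = 360 * f * t_delay
    = 360 * 4827.9 * 6.8e-05
    = 118.19 degrees
    mod 360 = 118.19 degrees

118.19 degrees


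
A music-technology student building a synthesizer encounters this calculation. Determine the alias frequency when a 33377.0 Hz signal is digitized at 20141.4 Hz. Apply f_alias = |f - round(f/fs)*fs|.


Compute the nearest integer multiple of fs to the signal:
n = round(33377.0 / 20141.4) = 2
f_alias = |33377.0 - 2 * 20141.4|
        = |33377.0 - 40282.8|
        = 6905.8 Hz

6905.8


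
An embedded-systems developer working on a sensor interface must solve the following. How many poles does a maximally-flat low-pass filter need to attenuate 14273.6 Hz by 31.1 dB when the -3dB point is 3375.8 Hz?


Butterworth filter order formula:
n = log10(10^(A/10) - 1) / (2 * log10(f_stop/f_pass))
10^(31.1/10) - 1 = 1287.2496
f_stop/f_pass = 14273.6 / 3375.8 = 4.2282
n = 2.4831 -> ceil = 3

3


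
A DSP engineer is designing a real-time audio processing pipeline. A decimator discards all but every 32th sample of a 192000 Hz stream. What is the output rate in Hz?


Decimation reduces the sample rate:
fs_out = fs_in / M
       = 192000 / 32
       = 6000.0 Hz

6000.0 Hz


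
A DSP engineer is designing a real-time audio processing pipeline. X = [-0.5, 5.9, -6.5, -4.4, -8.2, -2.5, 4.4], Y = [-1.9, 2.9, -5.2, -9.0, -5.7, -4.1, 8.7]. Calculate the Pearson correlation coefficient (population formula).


Pearson correlation coefficient (population):
r = cov(X,Y) / (std(X) * std(Y))
Mean X = -1.6857, Mean Y = -2.0429
Cov(X,Y) = 23.232041
Std(X) = 4.922667, Std(Y) = 5.552826
r = 0.8499

0.8499


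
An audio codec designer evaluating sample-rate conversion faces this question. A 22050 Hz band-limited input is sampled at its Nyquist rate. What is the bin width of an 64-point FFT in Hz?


Step 1 — Nyquist sampling rate:
fs = 2 * fmax = 2 * 22050 = 44100 Hz

Step 2 — DFT bin spacing:
df = fs / N = 44100 / 64 = 689.0625 Hz

689.0625 Hz


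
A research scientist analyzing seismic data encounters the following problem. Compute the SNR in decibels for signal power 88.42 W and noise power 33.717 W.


SNR in decibels:
SNR = 10 * log10(Ps / Pn)
    = 10 * log10(88.42 / 33.717)
    = 10 * log10(2.6224)
    = 10 * 0.4187
    = 4.19 dB

4.19 dB


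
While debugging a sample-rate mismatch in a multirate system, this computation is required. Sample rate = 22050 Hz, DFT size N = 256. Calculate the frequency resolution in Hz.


DFT frequency resolution:
df = fs / N
   = 22050 / 256
   = 86.1328 Hz

86.1328 Hz


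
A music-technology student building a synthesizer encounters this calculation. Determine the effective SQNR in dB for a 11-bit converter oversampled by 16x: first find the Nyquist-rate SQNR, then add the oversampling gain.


Step 1 — baseline SQNR at Nyquist:
SQNR_base = 6.02*N + 1.76
          = 6.02*11 + 1.76
          = 67.98 dB

Step 2 — oversampling processing gain:
G = 10*log10(OSR) = 10*log10(16) = 12.04 dB

Step 3 — total:
SQNR_total = 67.98 + 12.04 = 80.02 dB

Base SQNR = 67.98 dB; oversampled SQNR = 80.02 dB


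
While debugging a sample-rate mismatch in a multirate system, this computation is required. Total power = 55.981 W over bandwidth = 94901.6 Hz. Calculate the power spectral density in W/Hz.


Power spectral density:
PSD = P / BW
    = 55.981 / 94901.6
    = 0.00058988 W/Hz

0.00058988 W/Hz


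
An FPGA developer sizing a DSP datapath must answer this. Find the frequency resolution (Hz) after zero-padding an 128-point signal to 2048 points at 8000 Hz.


Frequency resolution after zero-padding:
N_padded = 128 * 16 = 2048
df = fs / N_padded
   = 8000 / 2048
   = 3.9062 Hz

3.9062 Hz


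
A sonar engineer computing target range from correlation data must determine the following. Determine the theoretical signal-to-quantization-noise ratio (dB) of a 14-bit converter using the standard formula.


Theoretical SNR for a full-scale sinusoid:
SNR = 6.02 * N + 1.76
    = 6.02 * 14 + 1.76
    = 84.28 + 1.76
    = 86.04 dB

86.04 dB


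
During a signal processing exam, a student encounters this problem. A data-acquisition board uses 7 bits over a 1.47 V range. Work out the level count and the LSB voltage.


Step 1 — number of quantization levels:
L = 2^N = 2^7 = 128

Step 2 — LSB step size:
delta = Vfs / L
      = 1.47 / 128
      = 0.01148437 V

Levels = 128; step size = 0.01148437 V


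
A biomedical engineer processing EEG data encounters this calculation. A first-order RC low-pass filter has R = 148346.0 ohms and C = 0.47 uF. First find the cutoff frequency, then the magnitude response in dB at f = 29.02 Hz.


Step 1 — cutoff frequency:
fc = 1 / (2*pi*R*C)
C = 0.47 uF = 4.7e-07 F
fc = 1 / (2*pi*148346.0*4.7e-07)
   = 2.28269 Hz

Step 2 — magnitude at f = 29.02 Hz:
|H(f)| = 1 / sqrt(1 + (f/fc)^2)
f/fc = 29.02 / 2.28269 = 12.713071
|H| = 1 / sqrt(1 + 161.622174) = 0.078417
|H|_dB = 20*log10(0.078417) = -22.11 dB

fc = 2.28269 Hz; |H(29.02 Hz)| = -22.11 dB


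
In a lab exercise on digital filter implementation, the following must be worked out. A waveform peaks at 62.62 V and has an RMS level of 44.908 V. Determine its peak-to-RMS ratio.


Crest factor is the ratio of peak to RMS:
CF = V_peak / V_rms
   = 62.62 / 44.908
   = 1.3944

1.3944


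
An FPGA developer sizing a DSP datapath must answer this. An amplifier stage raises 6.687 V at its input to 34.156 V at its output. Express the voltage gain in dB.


Voltage gain in dB:
G = 20 * log10(Vout / Vin)
  = 20 * log10(34.156 / 6.687)
  = 20 * log10(5.107821)
  = 20 * 0.708236
  = 14.16 dB

14.16 dB


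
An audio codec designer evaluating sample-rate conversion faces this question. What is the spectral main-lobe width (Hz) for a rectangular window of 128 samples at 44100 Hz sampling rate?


Main lobe width for a rectangular window:
Width = 2 * fs / N
      = 2 * 44100 / 128
      = 88200 / 128
      = 689.062 Hz

689.062 Hz


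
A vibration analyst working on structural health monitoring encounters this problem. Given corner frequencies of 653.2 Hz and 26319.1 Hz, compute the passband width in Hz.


Bandwidth is the difference of -3dB frequencies:
BW = f_high - f_low
   = 26319.1 - 653.2
   = 25665.9 Hz

25665.9 Hz


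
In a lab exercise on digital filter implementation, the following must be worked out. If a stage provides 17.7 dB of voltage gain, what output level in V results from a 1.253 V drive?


Output voltage from dB gain:
V_out = V_in * 10^(gain_dB / 20)
      = 1.253 * 10^(17.7 / 20)
      = 1.253 * 7.673615
      = 9.615 V

9.615 V


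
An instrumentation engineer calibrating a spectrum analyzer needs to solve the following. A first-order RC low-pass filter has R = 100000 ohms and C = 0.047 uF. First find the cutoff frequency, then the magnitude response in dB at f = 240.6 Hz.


Step 1 — cutoff frequency:
fc = 1 / (2*pi*R*C)
C = 0.047 uF = 4.7e-08 F
fc = 1 / (2*pi*100000*4.7e-08)
   = 33.8628 Hz

Step 2 — magnitude at f = 240.6 Hz:
|H(f)| = 1 / sqrt(1 + (f/fc)^2)
f/fc = 240.6 / 33.8628 = 7.105142
|H| = 1 / sqrt(1 + 50.483043) = 0.1393695
|H|_dB = 20*log10(0.1393695) = -17.12 dB

fc = 33.8628 Hz; |H(240.6 Hz)| = -17.12 dB


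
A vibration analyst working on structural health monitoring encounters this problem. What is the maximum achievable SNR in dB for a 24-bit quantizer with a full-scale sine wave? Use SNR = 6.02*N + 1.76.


Theoretical SNR for a full-scale sinusoid:
SNR = 6.02 * N + 1.76
    = 6.02 * 24 + 1.76
    = 144.48 + 1.76
    = 146.24 dB

146.24 dB


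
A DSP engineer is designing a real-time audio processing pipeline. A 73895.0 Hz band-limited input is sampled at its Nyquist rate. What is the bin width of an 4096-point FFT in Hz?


Step 1 — Nyquist sampling rate:
fs = 2 * fmax = 2 * 73895.0 = 147790.0 Hz

Step 2 — DFT bin spacing:
df = fs / N = 147790.0 / 4096 = 36.0815 Hz

36.0815 Hz


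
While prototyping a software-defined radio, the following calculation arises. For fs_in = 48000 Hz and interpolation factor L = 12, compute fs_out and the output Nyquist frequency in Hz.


Step 1 — output sample rate after interpolation by L:
fs_out = L * fs_in = 12 * 48000 = 576000 Hz

Step 2 — Nyquist frequency of the output stream:
f_Nyq = fs_out / 2 = 576000 / 2 = 288000.0 Hz

fs_out = 576000 Hz; f_Nyquist = 288000.0 Hz


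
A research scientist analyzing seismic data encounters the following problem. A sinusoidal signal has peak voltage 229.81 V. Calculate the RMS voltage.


RMS voltage for a sinusoidal waveform:
V_rms = V_peak / sqrt(2)
      = 229.81 / 1.414214
      = 162.5 V

162.5 V


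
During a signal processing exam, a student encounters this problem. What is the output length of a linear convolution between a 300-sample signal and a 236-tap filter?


Linear convolution output length:
L = N + M - 1
  = 300 + 236 - 1
  = 535 samples

535


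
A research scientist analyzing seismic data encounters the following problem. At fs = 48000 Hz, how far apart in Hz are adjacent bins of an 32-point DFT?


DFT frequency resolution:
df = fs / N
   = 48000 / 32
   = 1500.0 Hz

1500.0 Hz


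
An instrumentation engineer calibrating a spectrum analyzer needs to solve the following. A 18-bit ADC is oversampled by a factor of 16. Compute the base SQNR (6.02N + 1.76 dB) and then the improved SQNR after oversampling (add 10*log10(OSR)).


Step 1 — baseline SQNR at Nyquist:
SQNR_base = 6.02*N + 1.76
          = 6.02*18 + 1.76
          = 110.12 dB

Step 2 — oversampling processing gain:
G = 10*log10(OSR) = 10*log10(16) = 12.04 dB

Step 3 — total:
SQNR_total = 110.12 + 12.04 = 122.16 dB

Base SQNR = 110.12 dB; oversampled SQNR = 122.16 dB


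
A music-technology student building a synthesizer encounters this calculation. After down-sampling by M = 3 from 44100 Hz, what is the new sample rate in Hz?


Decimation reduces the sample rate:
fs_out = fs_in / M
       = 44100 / 3
       = 14700.0 Hz

14700.0 Hz


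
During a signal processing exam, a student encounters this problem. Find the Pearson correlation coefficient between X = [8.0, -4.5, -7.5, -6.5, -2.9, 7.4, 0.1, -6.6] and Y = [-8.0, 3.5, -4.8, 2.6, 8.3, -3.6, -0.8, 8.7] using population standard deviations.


Pearson correlation coefficient (population):
r = cov(X,Y) / (std(X) * std(Y))
Mean X = -1.5625, Mean Y = 0.7375
Cov(X,Y) = -19.955156
Std(X) = 5.809031, Std(Y) = 5.699548
r = -0.6027

-0.6027


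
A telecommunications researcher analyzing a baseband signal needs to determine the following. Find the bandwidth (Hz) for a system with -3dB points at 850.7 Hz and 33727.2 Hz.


Bandwidth is the difference of -3dB frequencies:
BW = f_high - f_low
   = 33727.2 - 850.7
   = 32876.5 Hz

32876.5 Hz


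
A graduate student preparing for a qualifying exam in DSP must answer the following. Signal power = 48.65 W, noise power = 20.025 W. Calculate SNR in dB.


SNR in decibels:
SNR = 10 * log10(Ps / Pn)
    = 10 * log10(48.65 / 20.025)
    = 10 * log10(2.4295)
    = 10 * 0.3855
    = 3.86 dB

3.86 dB


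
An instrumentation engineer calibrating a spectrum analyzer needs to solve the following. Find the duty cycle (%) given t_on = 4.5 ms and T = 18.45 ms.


Duty cycle as a percentage:
DC = (t_on / T) * 100
   = (4.5 / 18.45) * 100
   = 0.243902 * 100
   = 24.39 %

24.39 %


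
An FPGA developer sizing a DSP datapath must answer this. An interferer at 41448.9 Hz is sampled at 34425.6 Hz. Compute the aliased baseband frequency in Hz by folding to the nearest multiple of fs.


Compute the nearest integer multiple of fs to the signal:
n = round(41448.9 / 34425.6) = 1
f_alias = |41448.9 - 1 * 34425.6|
        = |41448.9 - 34425.6|
        = 7023.3 Hz

7023.3


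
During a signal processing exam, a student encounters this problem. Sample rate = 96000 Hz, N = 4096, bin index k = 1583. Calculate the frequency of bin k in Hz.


Frequency of DFT bin k:
f_k = k * fs / N
    = 1583 * 96000 / 4096
    = 151968000 / 4096
    = 37101.562 Hz

37101.562 Hz


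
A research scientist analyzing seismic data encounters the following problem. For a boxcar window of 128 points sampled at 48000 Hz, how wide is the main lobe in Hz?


Main lobe width for a rectangular window:
Width = 2 * fs / N
      = 2 * 48000 / 128
      = 96000 / 128
      = 750.0 Hz

750.0 Hz


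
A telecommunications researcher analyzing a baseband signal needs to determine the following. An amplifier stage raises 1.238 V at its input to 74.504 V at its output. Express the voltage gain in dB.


Voltage gain in dB:
G = 20 * log10(Vout / Vin)
  = 20 * log10(74.504 / 1.238)
  = 20 * log10(60.180937)
  = 20 * 1.779459
  = 35.59 dB

35.59 dB


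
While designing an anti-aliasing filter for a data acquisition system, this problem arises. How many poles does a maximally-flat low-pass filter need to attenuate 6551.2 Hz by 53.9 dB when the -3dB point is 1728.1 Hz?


Butterworth filter order formula:
n = log10(10^(A/10) - 1) / (2 * log10(f_stop/f_pass))
10^(53.9/10) - 1 = 245469.8916
f_stop/f_pass = 6551.2 / 1728.1 = 3.791
n = 4.6566 -> ceil = 5

5


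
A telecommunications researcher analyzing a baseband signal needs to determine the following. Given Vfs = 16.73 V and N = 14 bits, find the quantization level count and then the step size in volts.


Step 1 — number of quantization levels:
L = 2^N = 2^14 = 16384

Step 2 — LSB step size:
delta = Vfs / L
      = 16.73 / 16384
      = 0.00102112 V

Levels = 16384; step size = 0.00102112 V


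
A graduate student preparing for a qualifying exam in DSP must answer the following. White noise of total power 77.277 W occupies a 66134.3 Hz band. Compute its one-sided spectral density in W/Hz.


Power spectral density:
PSD = P / BW
    = 77.277 / 66134.3
    = 0.00116849 W/Hz

0.00116849 W/Hz


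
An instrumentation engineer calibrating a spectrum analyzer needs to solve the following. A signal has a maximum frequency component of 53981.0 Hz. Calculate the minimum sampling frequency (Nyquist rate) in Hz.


The Nyquist rate is twice the maximum frequency component.
fs_min = 2 * fmax
      = 2 * 53981.0
      = 107962.0 Hz

107962.0


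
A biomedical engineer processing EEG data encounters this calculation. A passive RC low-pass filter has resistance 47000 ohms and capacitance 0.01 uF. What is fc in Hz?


Cutoff frequency of a first-order RC filter:
fc = 1 / (2 * pi * R * C)
C = 0.01 uF = 1e-08 F
fc = 1 / (2 * pi * 47000 * 1e-08)
   = 1 / 0.0029530970943744
   = 338.627538 Hz

338.627538 Hz


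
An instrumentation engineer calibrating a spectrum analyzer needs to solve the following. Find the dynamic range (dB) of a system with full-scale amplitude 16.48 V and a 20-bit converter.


Dynamic range from full-scale to LSB:
V_min = V_max / 2^bits = 16.48 / 2^20
DR = 20 * log10(V_max / V_min)
   = 20 * log10(2^20)
   = 20 * 20 * log10(2)
   = 120.41 dB

120.41 dB


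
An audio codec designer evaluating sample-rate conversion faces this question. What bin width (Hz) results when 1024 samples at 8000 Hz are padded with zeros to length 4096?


Frequency resolution after zero-padding:
N_padded = 1024 * 4 = 4096
df = fs / N_padded
   = 8000 / 4096
   = 1.9531 Hz

1.9531 Hz


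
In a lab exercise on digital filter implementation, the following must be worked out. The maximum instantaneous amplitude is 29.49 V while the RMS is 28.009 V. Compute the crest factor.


Crest factor is the ratio of peak to RMS:
CF = V_peak / V_rms
   = 29.49 / 28.009
   = 1.0529

1.0529


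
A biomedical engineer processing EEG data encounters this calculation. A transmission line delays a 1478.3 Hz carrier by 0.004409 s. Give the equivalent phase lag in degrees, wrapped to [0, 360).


Phase shift from frequency and time delay:
phi = 360 * f * t_delay
    = 360 * 1478.3 * 0.004409
    = 2346.42 degrees
    mod 360 = 186.42 degrees

186.42 degrees


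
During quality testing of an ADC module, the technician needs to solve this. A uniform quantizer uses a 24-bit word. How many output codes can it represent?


Number of quantization levels = 2^N
= 2^24
= 16777216

16777216


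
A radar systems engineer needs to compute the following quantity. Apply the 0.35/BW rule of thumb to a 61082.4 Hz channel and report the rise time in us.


Rise time from bandwidth relationship:
tr = 0.35 / BW
   = 0.35 / 61082.4
   = 5.729964769e-06 s
   = 5.73 us

5.73 us


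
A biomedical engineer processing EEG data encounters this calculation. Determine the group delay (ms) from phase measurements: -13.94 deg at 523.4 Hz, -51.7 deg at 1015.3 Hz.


Group delay from phase difference:
tau = -d(phi)/d(omega)
d(phi) = -37.76 deg = -0.659036 rad
d(omega) = 2*pi*(1015.3 - 523.4) = 3090.6989 rad/s
tau = -(-0.659036) / 3090.6989
    = 0.2132 ms

0.2132 ms


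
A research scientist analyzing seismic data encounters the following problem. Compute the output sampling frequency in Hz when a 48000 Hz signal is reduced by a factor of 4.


Decimation reduces the sample rate:
fs_out = fs_in / M
       = 48000 / 4
       = 12000.0 Hz

12000.0 Hz


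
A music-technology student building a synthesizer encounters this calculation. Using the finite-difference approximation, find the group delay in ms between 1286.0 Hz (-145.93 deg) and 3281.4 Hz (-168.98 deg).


Group delay from phase difference:
tau = -d(phi)/d(omega)
d(phi) = -23.05 deg = -0.402298 rad
d(omega) = 2*pi*(3281.4 - 1286.0) = 12537.468 rad/s
tau = -(-0.402298) / 12537.468
    = 0.0321 ms

0.0321 ms


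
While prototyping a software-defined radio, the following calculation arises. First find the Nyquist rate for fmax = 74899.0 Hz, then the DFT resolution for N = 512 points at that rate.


Step 1 — Nyquist sampling rate:
fs = 2 * fmax = 2 * 74899.0 = 149798.0 Hz

Step 2 — DFT bin spacing:
df = fs / N = 149798.0 / 512 = 292.5742 Hz

292.5742 Hz


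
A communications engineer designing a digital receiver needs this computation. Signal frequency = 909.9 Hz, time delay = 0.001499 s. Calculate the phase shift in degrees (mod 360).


Phase shift from frequency and time delay:
phi = 360 * f * t_delay
    = 360 * 909.9 * 0.001499
    = 491.02 degrees
    mod 360 = 131.02 degrees

131.02 degrees


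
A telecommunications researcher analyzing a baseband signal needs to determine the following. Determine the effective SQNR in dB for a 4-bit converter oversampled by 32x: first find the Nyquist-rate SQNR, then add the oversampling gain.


Step 1 — baseline SQNR at Nyquist:
SQNR_base = 6.02*N + 1.76
          = 6.02*4 + 1.76
          = 25.84 dB

Step 2 — oversampling processing gain:
G = 10*log10(OSR) = 10*log10(32) = 15.05 dB

Step 3 — total:
SQNR_total = 25.84 + 15.05 = 40.89 dB

Base SQNR = 25.84 dB; oversampled SQNR = 40.89 dB


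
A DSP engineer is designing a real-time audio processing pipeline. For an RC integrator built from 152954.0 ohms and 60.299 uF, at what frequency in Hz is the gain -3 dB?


Cutoff frequency of a first-order RC filter:
fc = 1 / (2 * pi * R * C)
C = 60.299 uF = 6.0299e-05 F
fc = 1 / (2 * pi * 152954.0 * 6.0299e-05)
   = 1 / 57.949649987778
   = 0.017256 Hz

0.017256 Hz


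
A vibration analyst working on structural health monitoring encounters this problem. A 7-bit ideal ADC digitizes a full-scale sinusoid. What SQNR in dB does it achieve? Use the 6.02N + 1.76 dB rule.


Theoretical SNR for a full-scale sinusoid:
SNR = 6.02 * N + 1.76
    = 6.02 * 7 + 1.76
    = 42.14 + 1.76
    = 43.9 dB

43.9 dB


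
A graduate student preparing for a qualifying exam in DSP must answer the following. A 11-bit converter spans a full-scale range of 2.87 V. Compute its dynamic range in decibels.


Dynamic range from full-scale to LSB:
V_min = V_max / 2^bits = 2.87 / 2^11
DR = 20 * log10(V_max / V_min)
   = 20 * log10(2^11)
   = 20 * 11 * log10(2)
   = 66.23 dB

66.23 dB


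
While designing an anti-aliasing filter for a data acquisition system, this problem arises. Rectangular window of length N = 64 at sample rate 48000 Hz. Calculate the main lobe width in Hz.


Main lobe width for a rectangular window:
Width = 2 * fs / N
      = 2 * 48000 / 64
      = 96000 / 64
      = 1500.0 Hz

1500.0 Hz


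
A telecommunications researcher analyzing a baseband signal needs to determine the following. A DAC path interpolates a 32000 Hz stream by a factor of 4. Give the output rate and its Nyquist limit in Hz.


Step 1 — output sample rate after interpolation by L:
fs_out = L * fs_in = 4 * 32000 = 128000 Hz

Step 2 — Nyquist frequency of the output stream:
f_Nyq = fs_out / 2 = 128000 / 2 = 64000.0 Hz

fs_out = 128000 Hz; f_Nyquist = 64000.0 Hz


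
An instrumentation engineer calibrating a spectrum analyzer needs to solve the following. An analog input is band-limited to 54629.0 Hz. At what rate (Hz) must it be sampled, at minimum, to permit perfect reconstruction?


The Nyquist rate is twice the maximum frequency component.
fs_min = 2 * fmax
      = 2 * 54629.0
      = 109258.0 Hz

109258.0


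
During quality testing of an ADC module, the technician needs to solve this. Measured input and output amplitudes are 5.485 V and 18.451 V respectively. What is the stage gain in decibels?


Voltage gain in dB:
G = 20 * log10(Vout / Vin)
  = 20 * log10(18.451 / 5.485)
  = 20 * log10(3.363902)
  = 20 * 0.526843
  = 10.54 dB

10.54 dB


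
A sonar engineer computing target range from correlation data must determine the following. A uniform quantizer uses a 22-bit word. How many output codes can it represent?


Number of quantization levels = 2^N
= 2^22
= 4194304

4194304


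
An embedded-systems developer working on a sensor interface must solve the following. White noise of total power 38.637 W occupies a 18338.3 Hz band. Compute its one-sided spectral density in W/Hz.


Power spectral density:
PSD = P / BW
    = 38.637 / 18338.3
    = 0.0021069 W/Hz

0.0021069 W/Hz


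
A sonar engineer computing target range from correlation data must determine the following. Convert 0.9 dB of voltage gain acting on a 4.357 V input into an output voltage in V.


Output voltage from dB gain:
V_out = V_in * 10^(gain_dB / 20)
      = 4.357 * 10^(0.9 / 20)
      = 4.357 * 1.109175
      = 4.8327 V

4.8327 V


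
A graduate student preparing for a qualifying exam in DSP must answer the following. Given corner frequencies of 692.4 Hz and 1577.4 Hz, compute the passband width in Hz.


Bandwidth is the difference of -3dB frequencies:
BW = f_high - f_low
   = 1577.4 - 692.4
   = 885.0 Hz

885.0 Hz


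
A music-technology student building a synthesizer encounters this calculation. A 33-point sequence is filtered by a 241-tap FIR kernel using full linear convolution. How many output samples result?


Linear convolution output length:
L = N + M - 1
  = 33 + 241 - 1
  = 273 samples

273


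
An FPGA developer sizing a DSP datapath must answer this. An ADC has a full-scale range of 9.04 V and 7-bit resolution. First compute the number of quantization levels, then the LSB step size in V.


Step 1 — number of quantization levels:
L = 2^N = 2^7 = 128

Step 2 — LSB step size:
delta = Vfs / L
      = 9.04 / 128
      = 0.070625 V

Levels = 128; step size = 0.070625 V


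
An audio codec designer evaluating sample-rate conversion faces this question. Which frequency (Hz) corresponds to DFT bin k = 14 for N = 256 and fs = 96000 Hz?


Frequency of DFT bin k:
f_k = k * fs / N
    = 14 * 96000 / 256
    = 1344000 / 256
    = 5250.0 Hz

5250.0 Hz


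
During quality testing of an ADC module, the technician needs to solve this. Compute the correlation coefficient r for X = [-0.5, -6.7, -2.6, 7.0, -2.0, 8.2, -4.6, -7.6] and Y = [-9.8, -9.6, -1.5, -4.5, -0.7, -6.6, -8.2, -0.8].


Pearson correlation coefficient (population):
r = cov(X,Y) / (std(X) * std(Y))
Mean X = -1.1, Mean Y = -5.2125
Cov(X,Y) = -1.64625
Std(X) = 5.49295, Std(Y) = 3.627478
r = -0.0826

-0.0826


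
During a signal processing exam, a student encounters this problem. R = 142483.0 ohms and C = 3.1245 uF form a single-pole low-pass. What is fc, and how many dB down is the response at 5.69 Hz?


Step 1 — cutoff frequency:
fc = 1 / (2*pi*R*C)
C = 3.1245 uF = 3.1245e-06 F
fc = 1 / (2*pi*142483.0*3.1245e-06)
   = 0.3575 Hz

Step 2 — magnitude at f = 5.69 Hz:
|H(f)| = 1 / sqrt(1 + (f/fc)^2)
f/fc = 5.69 / 0.3575 = 15.916084
|H| = 1 / sqrt(1 + 253.32173) = 0.0627059
|H|_dB = 20*log10(0.0627059) = -24.05 dB

fc = 0.3575 Hz; |H(5.69 Hz)| = -24.05 dB


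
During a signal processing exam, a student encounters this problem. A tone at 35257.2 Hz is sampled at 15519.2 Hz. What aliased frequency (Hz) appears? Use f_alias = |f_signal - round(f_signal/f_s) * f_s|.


Compute the nearest integer multiple of fs to the signal:
n = round(35257.2 / 15519.2) = 2
f_alias = |35257.2 - 2 * 15519.2|
        = |35257.2 - 31038.4|
        = 4218.8 Hz

4218.8


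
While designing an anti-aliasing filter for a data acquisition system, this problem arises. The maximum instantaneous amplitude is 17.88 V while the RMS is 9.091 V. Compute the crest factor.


Crest factor is the ratio of peak to RMS:
CF = V_peak / V_rms
   = 17.88 / 9.091
   = 1.9668

1.9668


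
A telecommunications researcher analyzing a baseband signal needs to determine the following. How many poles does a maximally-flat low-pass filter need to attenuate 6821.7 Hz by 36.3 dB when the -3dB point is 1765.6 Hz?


Butterworth filter order formula:
n = log10(10^(A/10) - 1) / (2 * log10(f_stop/f_pass))
10^(36.3/10) - 1 = 4264.7952
f_stop/f_pass = 6821.7 / 1765.6 = 3.8637
n = 3.0919 -> ceil = 4

4


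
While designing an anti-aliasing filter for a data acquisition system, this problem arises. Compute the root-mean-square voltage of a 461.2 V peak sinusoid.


RMS voltage for a sinusoidal waveform:
V_rms = V_peak / sqrt(2)
      = 461.2 / 1.414214
      = 326.118 V

326.118 V


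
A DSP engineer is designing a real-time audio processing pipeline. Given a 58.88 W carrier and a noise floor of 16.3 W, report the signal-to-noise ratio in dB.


SNR in decibels:
SNR = 10 * log10(Ps / Pn)
    = 10 * log10(58.88 / 16.3)
    = 10 * log10(3.6123)
    = 10 * 0.5578
    = 5.58 dB

5.58 dB


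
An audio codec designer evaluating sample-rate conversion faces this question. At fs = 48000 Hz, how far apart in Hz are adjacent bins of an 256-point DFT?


DFT frequency resolution:
df = fs / N
   = 48000 / 256
   = 187.5 Hz

187.5 Hz


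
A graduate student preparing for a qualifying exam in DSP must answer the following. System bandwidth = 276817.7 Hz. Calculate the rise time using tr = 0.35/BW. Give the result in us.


Rise time from bandwidth relationship:
tr = 0.35 / BW
   = 0.35 / 276817.7
   = 1.264370017e-06 s
   = 1.2644 us

1.2644 us


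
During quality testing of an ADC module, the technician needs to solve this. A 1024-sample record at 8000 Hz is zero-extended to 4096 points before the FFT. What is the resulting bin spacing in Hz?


Frequency resolution after zero-padding:
N_padded = 1024 * 4 = 4096
df = fs / N_padded
   = 8000 / 4096
   = 1.9531 Hz

1.9531 Hz


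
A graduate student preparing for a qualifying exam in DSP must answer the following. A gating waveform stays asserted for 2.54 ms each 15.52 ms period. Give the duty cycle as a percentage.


Duty cycle as a percentage:
DC = (t_on / T) * 100
   = (2.54 / 15.52) * 100
   = 0.16366 * 100
   = 16.37 %

16.37 %


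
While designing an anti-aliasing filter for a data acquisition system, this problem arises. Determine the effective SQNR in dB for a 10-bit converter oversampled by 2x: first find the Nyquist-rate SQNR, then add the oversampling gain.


Step 1 — baseline SQNR at Nyquist:
SQNR_base = 6.02*N + 1.76
          = 6.02*10 + 1.76
          = 61.96 dB

Step 2 — oversampling processing gain:
G = 10*log10(OSR) = 10*log10(2) = 3.01 dB

Step 3 — total:
SQNR_total = 61.96 + 3.01 = 64.97 dB

Base SQNR = 61.96 dB; oversampled SQNR = 64.97 dB


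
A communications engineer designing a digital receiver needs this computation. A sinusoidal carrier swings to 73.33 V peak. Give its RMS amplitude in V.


RMS voltage for a sinusoidal waveform:
V_rms = V_peak / sqrt(2)
      = 73.33 / 1.414214
      = 51.852 V

51.852 V


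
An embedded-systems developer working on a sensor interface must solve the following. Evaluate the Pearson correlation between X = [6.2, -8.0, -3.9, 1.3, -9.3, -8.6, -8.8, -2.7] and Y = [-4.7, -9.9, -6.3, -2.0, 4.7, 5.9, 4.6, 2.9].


Pearson correlation coefficient (population):
r = cov(X,Y) / (std(X) * std(Y))
Mean X = -4.225, Mean Y = -0.6
Cov(X,Y) = -11.37625
Std(X) = 5.264444, Std(Y) = 5.5608
r = -0.3886

-0.3886


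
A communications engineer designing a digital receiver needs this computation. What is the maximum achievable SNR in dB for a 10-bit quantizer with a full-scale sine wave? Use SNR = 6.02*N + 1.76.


Theoretical SNR for a full-scale sinusoid:
SNR = 6.02 * N + 1.76
    = 6.02 * 10 + 1.76
    = 60.2 + 1.76
    = 61.96 dB

61.96 dB


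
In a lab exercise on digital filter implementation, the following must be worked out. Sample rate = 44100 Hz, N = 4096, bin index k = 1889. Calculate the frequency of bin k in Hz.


Frequency of DFT bin k:
f_k = k * fs / N
    = 1889 * 44100 / 4096
    = 83304900 / 4096
    = 20338.11 Hz

20338.11 Hz


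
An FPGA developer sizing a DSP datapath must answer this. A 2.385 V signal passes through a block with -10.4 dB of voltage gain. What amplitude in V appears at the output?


Output voltage from dB gain:
V_out = V_in * 10^(gain_dB / 20)
      = 2.385 * 10^(-10.4 / 20)
      = 2.385 * 0.301995
      = 0.7203 V

0.7203 V


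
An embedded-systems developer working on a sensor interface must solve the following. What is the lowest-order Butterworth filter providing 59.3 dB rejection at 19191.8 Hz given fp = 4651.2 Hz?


Butterworth filter order formula:
n = log10(10^(A/10) - 1) / (2 * log10(f_stop/f_pass))
10^(59.3/10) - 1 = 851137.0382
f_stop/f_pass = 19191.8 / 4651.2 = 4.1262
n = 4.8168 -> ceil = 5

5


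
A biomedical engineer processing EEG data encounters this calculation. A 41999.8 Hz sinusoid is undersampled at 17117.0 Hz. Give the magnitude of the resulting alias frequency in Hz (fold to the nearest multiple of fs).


Compute the nearest integer multiple of fs to the signal:
n = round(41999.8 / 17117.0) = 2
f_alias = |41999.8 - 2 * 17117.0|
        = |41999.8 - 34234.0|
        = 7765.8 Hz

7765.8


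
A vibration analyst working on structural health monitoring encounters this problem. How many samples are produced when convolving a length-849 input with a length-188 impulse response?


Linear convolution output length:
L = N + M - 1
  = 849 + 188 - 1
  = 1036 samples

1036


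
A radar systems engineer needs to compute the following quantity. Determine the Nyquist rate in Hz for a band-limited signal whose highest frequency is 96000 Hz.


The Nyquist rate is twice the maximum frequency component.
fs_min = 2 * fmax
      = 2 * 96000
      = 192000 Hz

192000


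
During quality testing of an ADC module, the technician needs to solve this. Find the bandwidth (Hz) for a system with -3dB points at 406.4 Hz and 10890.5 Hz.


Bandwidth is the difference of -3dB frequencies:
BW = f_high - f_low
   = 10890.5 - 406.4
   = 10484.1 Hz

10484.1 Hz


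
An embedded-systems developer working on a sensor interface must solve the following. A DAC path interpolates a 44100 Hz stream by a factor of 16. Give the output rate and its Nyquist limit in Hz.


Step 1 — output sample rate after interpolation by L:
fs_out = L * fs_in = 16 * 44100 = 705600 Hz

Step 2 — Nyquist frequency of the output stream:
f_Nyq = fs_out / 2 = 705600 / 2 = 352800.0 Hz

fs_out = 705600 Hz; f_Nyquist = 352800.0 Hz


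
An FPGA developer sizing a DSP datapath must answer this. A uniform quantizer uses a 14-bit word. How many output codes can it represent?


Number of quantization levels = 2^N
= 2^14
= 16384

16384


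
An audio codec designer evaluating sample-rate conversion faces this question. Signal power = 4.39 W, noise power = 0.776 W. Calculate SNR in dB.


SNR in decibels:
SNR = 10 * log10(Ps / Pn)
    = 10 * log10(4.39 / 0.776)
    = 10 * log10(5.6572)
    = 10 * 0.7526
    = 7.53 dB

7.53 dB


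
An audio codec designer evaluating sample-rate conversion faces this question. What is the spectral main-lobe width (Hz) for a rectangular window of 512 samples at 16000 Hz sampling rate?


Main lobe width for a rectangular window:
Width = 2 * fs / N
      = 2 * 16000 / 512
      = 32000 / 512
      = 62.5 Hz

62.5 Hz


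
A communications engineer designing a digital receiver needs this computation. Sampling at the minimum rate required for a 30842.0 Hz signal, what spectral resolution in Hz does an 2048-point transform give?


Step 1 — Nyquist sampling rate:
fs = 2 * fmax = 2 * 30842.0 = 61684.0 Hz

Step 2 — DFT bin spacing:
df = fs / N = 61684.0 / 2048 = 30.1191 Hz

30.1191 Hz


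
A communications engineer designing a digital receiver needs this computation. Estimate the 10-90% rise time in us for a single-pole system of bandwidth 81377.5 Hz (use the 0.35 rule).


Rise time from bandwidth relationship:
tr = 0.35 / BW
   = 0.35 / 81377.5
   = 4.300943135e-06 s
   = 4.3009 us

4.3009 us


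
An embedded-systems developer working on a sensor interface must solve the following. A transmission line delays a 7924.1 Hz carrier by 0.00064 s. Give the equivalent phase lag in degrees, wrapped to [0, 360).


Phase shift from frequency and time delay:
phi = 360 * f * t_delay
    = 360 * 7924.1 * 0.00064
    = 1825.71 degrees
    mod 360 = 25.71 degrees

25.71 degrees


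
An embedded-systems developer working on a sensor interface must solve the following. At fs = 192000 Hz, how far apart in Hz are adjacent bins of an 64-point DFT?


DFT frequency resolution:
df = fs / N
   = 192000 / 64
   = 3000.0 Hz

3000.0 Hz


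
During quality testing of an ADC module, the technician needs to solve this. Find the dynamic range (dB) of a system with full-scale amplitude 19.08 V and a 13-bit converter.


Dynamic range from full-scale to LSB:
V_min = V_max / 2^bits = 19.08 / 2^13
DR = 20 * log10(V_max / V_min)
   = 20 * log10(2^13)
   = 20 * 13 * log10(2)
   = 78.27 dB

78.27 dB


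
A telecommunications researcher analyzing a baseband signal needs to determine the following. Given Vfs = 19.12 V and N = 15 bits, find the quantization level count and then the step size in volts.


Step 1 — number of quantization levels:
L = 2^N = 2^15 = 32768

Step 2 — LSB step size:
delta = Vfs / L
      = 19.12 / 32768
      = 0.0005835 V

Levels = 32768; step size = 0.0005835 V


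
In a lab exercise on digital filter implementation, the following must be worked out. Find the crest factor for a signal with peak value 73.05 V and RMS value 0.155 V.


Crest factor is the ratio of peak to RMS:
CF = V_peak / V_rms
   = 73.05 / 0.155
   = 471.2903

471.2903


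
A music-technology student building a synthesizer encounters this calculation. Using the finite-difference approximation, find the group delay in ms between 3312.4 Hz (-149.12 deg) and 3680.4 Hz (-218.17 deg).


Group delay from phase difference:
tau = -d(phi)/d(omega)
d(phi) = -69.05 deg = -1.20515 rad
d(omega) = 2*pi*(3680.4 - 3312.4) = 2312.2122 rad/s
tau = -(-1.20515) / 2312.2122
    = 0.5212 ms

0.5212 ms


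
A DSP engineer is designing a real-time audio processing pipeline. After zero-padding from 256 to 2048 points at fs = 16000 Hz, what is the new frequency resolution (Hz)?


Frequency resolution after zero-padding:
N_padded = 256 * 8 = 2048
df = fs / N_padded
   = 16000 / 2048
   = 7.8125 Hz

7.8125 Hz


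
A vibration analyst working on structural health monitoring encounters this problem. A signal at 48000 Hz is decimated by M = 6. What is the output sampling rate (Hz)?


Decimation reduces the sample rate:
fs_out = fs_in / M
       = 48000 / 6
       = 8000.0 Hz

8000.0 Hz


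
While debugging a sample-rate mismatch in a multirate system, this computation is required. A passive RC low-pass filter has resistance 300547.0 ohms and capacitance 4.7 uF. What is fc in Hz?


Cutoff frequency of a first-order RC filter:
fc = 1 / (2 * pi * R * C)
C = 4.7 uF = 4.7e-06 F
fc = 1 / (2 * pi * 300547.0 * 4.7e-06)
   = 1 / 8.8754447242294
   = 0.11267 Hz

0.11267 Hz


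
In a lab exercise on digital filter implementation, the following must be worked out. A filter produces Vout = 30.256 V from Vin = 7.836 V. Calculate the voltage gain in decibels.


Voltage gain in dB:
G = 20 * log10(Vout / Vin)
  = 20 * log10(30.256 / 7.836)
  = 20 * log10(3.861154)
  = 20 * 0.586717
  = 11.73 dB

11.73 dB
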